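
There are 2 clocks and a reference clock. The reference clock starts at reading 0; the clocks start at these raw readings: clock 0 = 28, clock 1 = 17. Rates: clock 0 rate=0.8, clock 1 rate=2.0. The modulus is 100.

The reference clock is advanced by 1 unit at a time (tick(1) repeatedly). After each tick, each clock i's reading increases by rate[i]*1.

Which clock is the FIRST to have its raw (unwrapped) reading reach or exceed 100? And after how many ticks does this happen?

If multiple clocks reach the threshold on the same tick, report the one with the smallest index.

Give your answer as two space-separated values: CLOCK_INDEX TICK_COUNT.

clock 0: start=28, rate=0.8, needs 100-28 = 72; ticks = ceil(72/0.8) = ceil(90.0000) = 90; reading at tick 90 = 28 + 0.8*90 = 100.0000
clock 1: start=17, rate=2.0, needs 100-17 = 83; ticks = ceil(83/2.0) = ceil(41.5000) = 42; reading at tick 42 = 17 + 2.0*42 = 101.0000
Minimum tick count = 42; winners = [1]; smallest index = 1

Answer: 1 42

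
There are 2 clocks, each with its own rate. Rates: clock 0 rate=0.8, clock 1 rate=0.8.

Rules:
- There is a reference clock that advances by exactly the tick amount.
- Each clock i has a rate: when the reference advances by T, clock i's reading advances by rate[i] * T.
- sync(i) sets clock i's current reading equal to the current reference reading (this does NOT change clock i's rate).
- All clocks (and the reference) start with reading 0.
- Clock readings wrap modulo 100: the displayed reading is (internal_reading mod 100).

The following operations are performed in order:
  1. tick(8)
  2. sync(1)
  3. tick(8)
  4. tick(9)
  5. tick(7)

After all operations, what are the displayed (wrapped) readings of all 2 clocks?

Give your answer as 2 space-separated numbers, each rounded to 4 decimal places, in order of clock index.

After op 1 tick(8): ref=8.0000 raw=[6.4000 6.4000]
After op 2 sync(1): ref=8.0000 raw=[6.4000 8.0000]
After op 3 tick(8): ref=16.0000 raw=[12.8000 14.4000]
After op 4 tick(9): ref=25.0000 raw=[20.0000 21.6000]
After op 5 tick(7): ref=32.0000 raw=[25.6000 27.2000]
Wrap final raw readings (mod 100): 25.6000 mod 100 = 25.6000; 27.2000 mod 100 = 27.2000

Answer: 25.6000 27.2000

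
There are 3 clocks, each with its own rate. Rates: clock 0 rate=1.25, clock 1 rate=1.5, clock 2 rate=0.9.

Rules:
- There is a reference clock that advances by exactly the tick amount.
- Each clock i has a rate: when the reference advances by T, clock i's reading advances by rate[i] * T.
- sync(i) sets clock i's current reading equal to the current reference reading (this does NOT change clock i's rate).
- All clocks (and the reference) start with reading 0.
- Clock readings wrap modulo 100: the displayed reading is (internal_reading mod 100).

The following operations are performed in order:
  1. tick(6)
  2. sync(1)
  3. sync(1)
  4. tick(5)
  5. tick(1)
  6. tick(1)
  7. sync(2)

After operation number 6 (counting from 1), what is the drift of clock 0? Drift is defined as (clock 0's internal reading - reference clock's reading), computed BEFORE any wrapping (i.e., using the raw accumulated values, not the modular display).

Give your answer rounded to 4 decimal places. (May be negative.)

Answer: 3.2500

Derivation:
After op 1 tick(6): ref=6.0000 raw=[7.5000 9.0000 5.4000]
After op 2 sync(1): ref=6.0000 raw=[7.5000 6.0000 5.4000]
After op 3 sync(1): ref=6.0000 raw=[7.5000 6.0000 5.4000]
After op 4 tick(5): ref=11.0000 raw=[13.7500 13.5000 9.9000]
After op 5 tick(1): ref=12.0000 raw=[15.0000 15.0000 10.8000]
After op 6 tick(1): ref=13.0000 raw=[16.2500 16.5000 11.7000]
Drift of clock 0 after op 6: 16.2500 - 13.0000 = 3.2500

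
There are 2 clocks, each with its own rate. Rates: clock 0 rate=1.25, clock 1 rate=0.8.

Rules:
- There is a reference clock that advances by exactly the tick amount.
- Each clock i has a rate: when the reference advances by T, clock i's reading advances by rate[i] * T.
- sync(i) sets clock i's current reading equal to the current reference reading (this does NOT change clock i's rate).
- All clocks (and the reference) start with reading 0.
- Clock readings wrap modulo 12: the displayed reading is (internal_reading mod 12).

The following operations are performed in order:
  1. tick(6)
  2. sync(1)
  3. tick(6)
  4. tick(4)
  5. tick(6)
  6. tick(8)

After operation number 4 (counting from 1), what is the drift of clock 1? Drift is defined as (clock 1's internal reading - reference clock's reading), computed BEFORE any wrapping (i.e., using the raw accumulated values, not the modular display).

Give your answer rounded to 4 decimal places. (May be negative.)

After op 1 tick(6): ref=6.0000 raw=[7.5000 4.8000]
After op 2 sync(1): ref=6.0000 raw=[7.5000 6.0000]
After op 3 tick(6): ref=12.0000 raw=[15.0000 10.8000]
After op 4 tick(4): ref=16.0000 raw=[20.0000 14.0000]
Drift of clock 1 after op 4: 14.0000 - 16.0000 = -2.0000

Answer: -2.0000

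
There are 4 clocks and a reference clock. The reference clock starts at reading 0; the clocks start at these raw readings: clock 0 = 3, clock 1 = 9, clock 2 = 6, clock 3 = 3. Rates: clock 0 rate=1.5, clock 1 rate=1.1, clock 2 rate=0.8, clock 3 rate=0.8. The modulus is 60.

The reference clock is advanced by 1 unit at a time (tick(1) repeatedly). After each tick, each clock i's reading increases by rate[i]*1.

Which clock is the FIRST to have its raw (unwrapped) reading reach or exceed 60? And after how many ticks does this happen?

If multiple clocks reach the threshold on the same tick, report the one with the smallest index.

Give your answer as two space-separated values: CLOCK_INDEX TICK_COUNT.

Answer: 0 38

Derivation:
clock 0: start=3, rate=1.5, needs 60-3 = 57; ticks = ceil(57/1.5) = ceil(38.0000) = 38; reading at tick 38 = 3 + 1.5*38 = 60.0000
clock 1: start=9, rate=1.1, needs 60-9 = 51; ticks = ceil(51/1.1) = ceil(46.3636) = 47; reading at tick 47 = 9 + 1.1*47 = 60.7000
clock 2: start=6, rate=0.8, needs 60-6 = 54; ticks = ceil(54/0.8) = ceil(67.5000) = 68; reading at tick 68 = 6 + 0.8*68 = 60.4000
clock 3: start=3, rate=0.8, needs 60-3 = 57; ticks = ceil(57/0.8) = ceil(71.2500) = 72; reading at tick 72 = 3 + 0.8*72 = 60.6000
Minimum tick count = 38; winners = [0]; smallest index = 0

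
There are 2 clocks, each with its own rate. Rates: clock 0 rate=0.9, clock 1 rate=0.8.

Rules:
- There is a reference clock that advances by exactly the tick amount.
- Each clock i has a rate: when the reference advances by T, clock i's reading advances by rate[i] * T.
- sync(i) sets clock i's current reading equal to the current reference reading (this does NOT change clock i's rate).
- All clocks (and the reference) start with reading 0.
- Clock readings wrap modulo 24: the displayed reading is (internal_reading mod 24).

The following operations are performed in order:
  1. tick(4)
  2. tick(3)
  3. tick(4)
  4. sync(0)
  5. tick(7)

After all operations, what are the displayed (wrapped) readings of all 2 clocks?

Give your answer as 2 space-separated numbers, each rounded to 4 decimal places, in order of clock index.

After op 1 tick(4): ref=4.0000 raw=[3.6000 3.2000]
After op 2 tick(3): ref=7.0000 raw=[6.3000 5.6000]
After op 3 tick(4): ref=11.0000 raw=[9.9000 8.8000]
After op 4 sync(0): ref=11.0000 raw=[11.0000 8.8000]
After op 5 tick(7): ref=18.0000 raw=[17.3000 14.4000]
Wrap final raw readings (mod 24): 17.3000 mod 24 = 17.3000; 14.4000 mod 24 = 14.4000

Answer: 17.3000 14.4000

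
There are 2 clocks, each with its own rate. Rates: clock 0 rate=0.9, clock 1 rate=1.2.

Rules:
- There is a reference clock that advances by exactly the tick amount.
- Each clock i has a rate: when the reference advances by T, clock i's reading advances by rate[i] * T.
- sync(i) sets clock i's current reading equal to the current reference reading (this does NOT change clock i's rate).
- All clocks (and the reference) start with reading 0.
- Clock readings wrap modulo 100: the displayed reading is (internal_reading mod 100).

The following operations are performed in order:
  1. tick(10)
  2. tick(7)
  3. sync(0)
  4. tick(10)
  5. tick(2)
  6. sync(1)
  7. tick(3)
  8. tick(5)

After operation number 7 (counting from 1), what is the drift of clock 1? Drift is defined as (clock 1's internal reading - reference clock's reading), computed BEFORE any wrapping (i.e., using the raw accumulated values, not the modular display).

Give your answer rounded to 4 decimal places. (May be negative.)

After op 1 tick(10): ref=10.0000 raw=[9.0000 12.0000]
After op 2 tick(7): ref=17.0000 raw=[15.3000 20.4000]
After op 3 sync(0): ref=17.0000 raw=[17.0000 20.4000]
After op 4 tick(10): ref=27.0000 raw=[26.0000 32.4000]
After op 5 tick(2): ref=29.0000 raw=[27.8000 34.8000]
After op 6 sync(1): ref=29.0000 raw=[27.8000 29.0000]
After op 7 tick(3): ref=32.0000 raw=[30.5000 32.6000]
Drift of clock 1 after op 7: 32.6000 - 32.0000 = 0.6000

Answer: 0.6000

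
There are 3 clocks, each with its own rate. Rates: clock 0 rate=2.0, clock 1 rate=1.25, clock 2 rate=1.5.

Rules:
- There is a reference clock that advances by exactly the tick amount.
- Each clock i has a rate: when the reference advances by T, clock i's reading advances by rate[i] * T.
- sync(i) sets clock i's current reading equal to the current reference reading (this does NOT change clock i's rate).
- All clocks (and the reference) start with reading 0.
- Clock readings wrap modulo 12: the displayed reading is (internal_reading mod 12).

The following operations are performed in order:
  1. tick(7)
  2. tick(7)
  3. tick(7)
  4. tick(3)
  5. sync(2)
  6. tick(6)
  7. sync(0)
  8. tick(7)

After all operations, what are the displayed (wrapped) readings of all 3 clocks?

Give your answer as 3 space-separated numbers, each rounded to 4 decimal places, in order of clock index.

Answer: 8.0000 10.2500 7.5000

Derivation:
After op 1 tick(7): ref=7.0000 raw=[14.0000 8.7500 10.5000]
After op 2 tick(7): ref=14.0000 raw=[28.0000 17.5000 21.0000]
After op 3 tick(7): ref=21.0000 raw=[42.0000 26.2500 31.5000]
After op 4 tick(3): ref=24.0000 raw=[48.0000 30.0000 36.0000]
After op 5 sync(2): ref=24.0000 raw=[48.0000 30.0000 24.0000]
After op 6 tick(6): ref=30.0000 raw=[60.0000 37.5000 33.0000]
After op 7 sync(0): ref=30.0000 raw=[30.0000 37.5000 33.0000]
After op 8 tick(7): ref=37.0000 raw=[44.0000 46.2500 43.5000]
Wrap final raw readings (mod 12): 44.0000 mod 12 = 8.0000; 46.2500 mod 12 = 10.2500; 43.5000 mod 12 = 7.5000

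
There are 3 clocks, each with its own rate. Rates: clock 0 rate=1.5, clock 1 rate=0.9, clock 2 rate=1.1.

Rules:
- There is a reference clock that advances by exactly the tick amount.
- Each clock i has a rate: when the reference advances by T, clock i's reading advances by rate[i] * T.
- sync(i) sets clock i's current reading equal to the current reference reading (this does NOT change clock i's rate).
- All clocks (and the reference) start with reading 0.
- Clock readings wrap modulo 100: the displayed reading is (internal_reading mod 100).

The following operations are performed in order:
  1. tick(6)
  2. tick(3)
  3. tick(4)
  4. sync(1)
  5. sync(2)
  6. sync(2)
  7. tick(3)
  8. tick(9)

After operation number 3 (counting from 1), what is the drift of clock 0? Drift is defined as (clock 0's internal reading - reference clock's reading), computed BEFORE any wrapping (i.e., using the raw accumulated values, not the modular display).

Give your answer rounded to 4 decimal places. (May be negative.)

Answer: 6.5000

Derivation:
After op 1 tick(6): ref=6.0000 raw=[9.0000 5.4000 6.6000]
After op 2 tick(3): ref=9.0000 raw=[13.5000 8.1000 9.9000]
After op 3 tick(4): ref=13.0000 raw=[19.5000 11.7000 14.3000]
Drift of clock 0 after op 3: 19.5000 - 13.0000 = 6.5000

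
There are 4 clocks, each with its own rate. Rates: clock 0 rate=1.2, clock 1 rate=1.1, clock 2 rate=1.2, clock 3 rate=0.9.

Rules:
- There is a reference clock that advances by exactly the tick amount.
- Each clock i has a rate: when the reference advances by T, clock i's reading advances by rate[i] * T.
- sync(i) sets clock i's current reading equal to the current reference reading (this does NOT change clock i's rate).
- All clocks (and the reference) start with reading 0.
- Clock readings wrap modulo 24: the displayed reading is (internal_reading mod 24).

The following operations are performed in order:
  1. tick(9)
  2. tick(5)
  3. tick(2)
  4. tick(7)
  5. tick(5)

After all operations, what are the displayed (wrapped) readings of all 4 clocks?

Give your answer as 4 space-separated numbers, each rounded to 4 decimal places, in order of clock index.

After op 1 tick(9): ref=9.0000 raw=[10.8000 9.9000 10.8000 8.1000]
After op 2 tick(5): ref=14.0000 raw=[16.8000 15.4000 16.8000 12.6000]
After op 3 tick(2): ref=16.0000 raw=[19.2000 17.6000 19.2000 14.4000]
After op 4 tick(7): ref=23.0000 raw=[27.6000 25.3000 27.6000 20.7000]
After op 5 tick(5): ref=28.0000 raw=[33.6000 30.8000 33.6000 25.2000]
Wrap final raw readings (mod 24): 33.6000 mod 24 = 9.6000; 30.8000 mod 24 = 6.8000; 33.6000 mod 24 = 9.6000; 25.2000 mod 24 = 1.2000

Answer: 9.6000 6.8000 9.6000 1.2000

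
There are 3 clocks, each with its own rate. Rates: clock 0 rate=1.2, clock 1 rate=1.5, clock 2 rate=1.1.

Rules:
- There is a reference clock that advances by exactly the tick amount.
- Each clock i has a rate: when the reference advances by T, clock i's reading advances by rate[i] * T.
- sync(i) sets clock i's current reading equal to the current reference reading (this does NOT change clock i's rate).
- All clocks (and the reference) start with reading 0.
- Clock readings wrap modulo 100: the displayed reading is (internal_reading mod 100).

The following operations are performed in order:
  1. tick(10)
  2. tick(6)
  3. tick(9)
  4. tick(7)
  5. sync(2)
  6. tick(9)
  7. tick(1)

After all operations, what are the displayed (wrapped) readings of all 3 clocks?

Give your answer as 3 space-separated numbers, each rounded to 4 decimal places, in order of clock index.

After op 1 tick(10): ref=10.0000 raw=[12.0000 15.0000 11.0000]
After op 2 tick(6): ref=16.0000 raw=[19.2000 24.0000 17.6000]
After op 3 tick(9): ref=25.0000 raw=[30.0000 37.5000 27.5000]
After op 4 tick(7): ref=32.0000 raw=[38.4000 48.0000 35.2000]
After op 5 sync(2): ref=32.0000 raw=[38.4000 48.0000 32.0000]
After op 6 tick(9): ref=41.0000 raw=[49.2000 61.5000 41.9000]
After op 7 tick(1): ref=42.0000 raw=[50.4000 63.0000 43.0000]
Wrap final raw readings (mod 100): 50.4000 mod 100 = 50.4000; 63.0000 mod 100 = 63.0000; 43.0000 mod 100 = 43.0000

Answer: 50.4000 63.0000 43.0000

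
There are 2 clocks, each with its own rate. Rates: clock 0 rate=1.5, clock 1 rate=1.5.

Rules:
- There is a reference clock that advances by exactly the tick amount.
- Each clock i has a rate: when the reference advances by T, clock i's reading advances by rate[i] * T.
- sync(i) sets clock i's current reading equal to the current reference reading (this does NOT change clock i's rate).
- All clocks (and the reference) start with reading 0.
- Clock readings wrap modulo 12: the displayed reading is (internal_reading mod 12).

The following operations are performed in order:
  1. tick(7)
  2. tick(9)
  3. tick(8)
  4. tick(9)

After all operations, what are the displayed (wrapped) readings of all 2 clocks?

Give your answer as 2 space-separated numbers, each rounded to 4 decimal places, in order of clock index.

After op 1 tick(7): ref=7.0000 raw=[10.5000 10.5000]
After op 2 tick(9): ref=16.0000 raw=[24.0000 24.0000]
After op 3 tick(8): ref=24.0000 raw=[36.0000 36.0000]
After op 4 tick(9): ref=33.0000 raw=[49.5000 49.5000]
Wrap final raw readings (mod 12): 49.5000 mod 12 = 1.5000; 49.5000 mod 12 = 1.5000

Answer: 1.5000 1.5000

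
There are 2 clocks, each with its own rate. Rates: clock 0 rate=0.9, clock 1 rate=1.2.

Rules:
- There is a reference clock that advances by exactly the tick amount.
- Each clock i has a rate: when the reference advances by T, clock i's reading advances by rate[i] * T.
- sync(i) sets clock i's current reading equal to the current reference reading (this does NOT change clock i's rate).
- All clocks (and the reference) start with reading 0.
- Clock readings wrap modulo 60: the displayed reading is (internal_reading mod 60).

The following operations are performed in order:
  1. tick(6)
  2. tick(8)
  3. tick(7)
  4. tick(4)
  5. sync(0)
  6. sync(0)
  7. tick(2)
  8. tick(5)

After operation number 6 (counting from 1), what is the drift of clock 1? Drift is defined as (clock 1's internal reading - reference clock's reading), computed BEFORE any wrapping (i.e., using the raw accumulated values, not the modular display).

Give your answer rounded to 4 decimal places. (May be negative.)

Answer: 5.0000

Derivation:
After op 1 tick(6): ref=6.0000 raw=[5.4000 7.2000]
After op 2 tick(8): ref=14.0000 raw=[12.6000 16.8000]
After op 3 tick(7): ref=21.0000 raw=[18.9000 25.2000]
After op 4 tick(4): ref=25.0000 raw=[22.5000 30.0000]
After op 5 sync(0): ref=25.0000 raw=[25.0000 30.0000]
After op 6 sync(0): ref=25.0000 raw=[25.0000 30.0000]
Drift of clock 1 after op 6: 30.0000 - 25.0000 = 5.0000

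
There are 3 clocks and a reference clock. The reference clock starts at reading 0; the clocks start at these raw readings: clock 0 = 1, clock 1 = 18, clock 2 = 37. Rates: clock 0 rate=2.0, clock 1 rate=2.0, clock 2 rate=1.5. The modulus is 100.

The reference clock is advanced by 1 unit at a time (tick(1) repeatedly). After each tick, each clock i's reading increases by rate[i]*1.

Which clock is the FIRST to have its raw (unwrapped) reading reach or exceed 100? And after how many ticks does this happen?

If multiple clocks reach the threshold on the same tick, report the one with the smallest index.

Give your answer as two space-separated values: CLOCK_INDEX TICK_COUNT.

clock 0: start=1, rate=2.0, needs 100-1 = 99; ticks = ceil(99/2.0) = ceil(49.5000) = 50; reading at tick 50 = 1 + 2.0*50 = 101.0000
clock 1: start=18, rate=2.0, needs 100-18 = 82; ticks = ceil(82/2.0) = ceil(41.0000) = 41; reading at tick 41 = 18 + 2.0*41 = 100.0000
clock 2: start=37, rate=1.5, needs 100-37 = 63; ticks = ceil(63/1.5) = ceil(42.0000) = 42; reading at tick 42 = 37 + 1.5*42 = 100.0000
Minimum tick count = 41; winners = [1]; smallest index = 1

Answer: 1 41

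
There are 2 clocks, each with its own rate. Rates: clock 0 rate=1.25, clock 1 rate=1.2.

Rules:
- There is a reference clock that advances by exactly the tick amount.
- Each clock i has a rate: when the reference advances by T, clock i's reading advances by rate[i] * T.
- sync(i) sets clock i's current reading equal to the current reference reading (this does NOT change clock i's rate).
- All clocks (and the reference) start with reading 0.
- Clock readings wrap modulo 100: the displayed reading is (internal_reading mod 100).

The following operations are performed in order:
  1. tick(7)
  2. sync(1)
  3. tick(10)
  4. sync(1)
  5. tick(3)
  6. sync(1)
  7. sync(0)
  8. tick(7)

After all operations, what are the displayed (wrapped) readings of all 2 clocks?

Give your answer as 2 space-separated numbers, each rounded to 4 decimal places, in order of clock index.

After op 1 tick(7): ref=7.0000 raw=[8.7500 8.4000]
After op 2 sync(1): ref=7.0000 raw=[8.7500 7.0000]
After op 3 tick(10): ref=17.0000 raw=[21.2500 19.0000]
After op 4 sync(1): ref=17.0000 raw=[21.2500 17.0000]
After op 5 tick(3): ref=20.0000 raw=[25.0000 20.6000]
After op 6 sync(1): ref=20.0000 raw=[25.0000 20.0000]
After op 7 sync(0): ref=20.0000 raw=[20.0000 20.0000]
After op 8 tick(7): ref=27.0000 raw=[28.7500 28.4000]
Wrap final raw readings (mod 100): 28.7500 mod 100 = 28.7500; 28.4000 mod 100 = 28.4000

Answer: 28.7500 28.4000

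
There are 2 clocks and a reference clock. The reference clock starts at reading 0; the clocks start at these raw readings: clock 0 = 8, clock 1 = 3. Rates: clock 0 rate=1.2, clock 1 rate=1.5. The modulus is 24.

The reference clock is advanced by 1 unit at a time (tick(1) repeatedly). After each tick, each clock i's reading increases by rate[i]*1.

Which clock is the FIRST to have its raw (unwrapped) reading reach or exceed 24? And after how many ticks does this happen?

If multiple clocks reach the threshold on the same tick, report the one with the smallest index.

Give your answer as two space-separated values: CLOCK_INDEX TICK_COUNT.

Answer: 0 14

Derivation:
clock 0: start=8, rate=1.2, needs 24-8 = 16; ticks = ceil(16/1.2) = ceil(13.3333) = 14; reading at tick 14 = 8 + 1.2*14 = 24.8000
clock 1: start=3, rate=1.5, needs 24-3 = 21; ticks = ceil(21/1.5) = ceil(14.0000) = 14; reading at tick 14 = 3 + 1.5*14 = 24.0000
Minimum tick count = 14; winners = [0, 1]; smallest index = 0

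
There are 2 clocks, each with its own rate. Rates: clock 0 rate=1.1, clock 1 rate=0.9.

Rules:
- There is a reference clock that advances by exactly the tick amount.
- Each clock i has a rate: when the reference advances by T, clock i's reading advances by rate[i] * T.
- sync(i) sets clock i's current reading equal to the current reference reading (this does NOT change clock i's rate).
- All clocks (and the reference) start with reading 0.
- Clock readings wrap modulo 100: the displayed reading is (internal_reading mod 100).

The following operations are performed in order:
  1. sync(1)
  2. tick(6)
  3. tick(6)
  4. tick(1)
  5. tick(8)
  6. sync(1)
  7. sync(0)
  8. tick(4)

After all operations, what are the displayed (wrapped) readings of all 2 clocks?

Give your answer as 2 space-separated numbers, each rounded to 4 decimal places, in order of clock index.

Answer: 25.4000 24.6000

Derivation:
After op 1 sync(1): ref=0.0000 raw=[0.0000 0.0000]
After op 2 tick(6): ref=6.0000 raw=[6.6000 5.4000]
After op 3 tick(6): ref=12.0000 raw=[13.2000 10.8000]
After op 4 tick(1): ref=13.0000 raw=[14.3000 11.7000]
After op 5 tick(8): ref=21.0000 raw=[23.1000 18.9000]
After op 6 sync(1): ref=21.0000 raw=[23.1000 21.0000]
After op 7 sync(0): ref=21.0000 raw=[21.0000 21.0000]
After op 8 tick(4): ref=25.0000 raw=[25.4000 24.6000]
Wrap final raw readings (mod 100): 25.4000 mod 100 = 25.4000; 24.6000 mod 100 = 24.6000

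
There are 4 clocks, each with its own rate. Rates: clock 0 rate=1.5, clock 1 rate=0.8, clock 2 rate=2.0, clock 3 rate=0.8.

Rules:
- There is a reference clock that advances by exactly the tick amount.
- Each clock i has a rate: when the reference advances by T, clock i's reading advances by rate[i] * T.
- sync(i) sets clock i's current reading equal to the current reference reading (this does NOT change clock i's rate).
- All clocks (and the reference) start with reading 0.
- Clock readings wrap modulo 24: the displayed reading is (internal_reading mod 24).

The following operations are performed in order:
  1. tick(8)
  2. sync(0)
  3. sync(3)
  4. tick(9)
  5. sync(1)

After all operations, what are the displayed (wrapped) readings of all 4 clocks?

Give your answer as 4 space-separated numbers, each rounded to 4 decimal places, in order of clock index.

After op 1 tick(8): ref=8.0000 raw=[12.0000 6.4000 16.0000 6.4000]
After op 2 sync(0): ref=8.0000 raw=[8.0000 6.4000 16.0000 6.4000]
After op 3 sync(3): ref=8.0000 raw=[8.0000 6.4000 16.0000 8.0000]
After op 4 tick(9): ref=17.0000 raw=[21.5000 13.6000 34.0000 15.2000]
After op 5 sync(1): ref=17.0000 raw=[21.5000 17.0000 34.0000 15.2000]
Wrap final raw readings (mod 24): 21.5000 mod 24 = 21.5000; 17.0000 mod 24 = 17.0000; 34.0000 mod 24 = 10.0000; 15.2000 mod 24 = 15.2000

Answer: 21.5000 17.0000 10.0000 15.2000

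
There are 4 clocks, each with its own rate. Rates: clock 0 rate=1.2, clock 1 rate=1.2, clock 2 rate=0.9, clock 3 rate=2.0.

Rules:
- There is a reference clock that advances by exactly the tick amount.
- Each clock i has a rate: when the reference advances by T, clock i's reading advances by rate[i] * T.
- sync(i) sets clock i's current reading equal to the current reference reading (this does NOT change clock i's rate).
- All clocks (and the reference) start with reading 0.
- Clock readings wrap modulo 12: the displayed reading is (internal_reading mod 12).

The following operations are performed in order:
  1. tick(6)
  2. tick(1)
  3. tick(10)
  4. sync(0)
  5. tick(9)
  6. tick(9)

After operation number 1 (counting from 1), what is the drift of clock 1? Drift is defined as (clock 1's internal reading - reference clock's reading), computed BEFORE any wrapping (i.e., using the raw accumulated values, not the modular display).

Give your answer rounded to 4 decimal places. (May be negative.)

After op 1 tick(6): ref=6.0000 raw=[7.2000 7.2000 5.4000 12.0000]
Drift of clock 1 after op 1: 7.2000 - 6.0000 = 1.2000

Answer: 1.2000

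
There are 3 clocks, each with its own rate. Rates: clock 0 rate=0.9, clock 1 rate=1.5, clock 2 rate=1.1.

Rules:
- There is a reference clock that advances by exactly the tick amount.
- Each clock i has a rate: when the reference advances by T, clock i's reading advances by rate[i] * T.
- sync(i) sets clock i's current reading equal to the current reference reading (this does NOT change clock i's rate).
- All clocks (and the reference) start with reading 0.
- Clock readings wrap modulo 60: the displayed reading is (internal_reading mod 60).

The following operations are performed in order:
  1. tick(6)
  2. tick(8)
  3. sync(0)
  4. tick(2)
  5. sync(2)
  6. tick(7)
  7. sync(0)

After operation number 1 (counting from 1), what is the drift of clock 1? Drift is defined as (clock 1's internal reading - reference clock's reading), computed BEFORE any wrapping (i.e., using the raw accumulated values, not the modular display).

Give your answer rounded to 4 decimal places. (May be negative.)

After op 1 tick(6): ref=6.0000 raw=[5.4000 9.0000 6.6000]
Drift of clock 1 after op 1: 9.0000 - 6.0000 = 3.0000

Answer: 3.0000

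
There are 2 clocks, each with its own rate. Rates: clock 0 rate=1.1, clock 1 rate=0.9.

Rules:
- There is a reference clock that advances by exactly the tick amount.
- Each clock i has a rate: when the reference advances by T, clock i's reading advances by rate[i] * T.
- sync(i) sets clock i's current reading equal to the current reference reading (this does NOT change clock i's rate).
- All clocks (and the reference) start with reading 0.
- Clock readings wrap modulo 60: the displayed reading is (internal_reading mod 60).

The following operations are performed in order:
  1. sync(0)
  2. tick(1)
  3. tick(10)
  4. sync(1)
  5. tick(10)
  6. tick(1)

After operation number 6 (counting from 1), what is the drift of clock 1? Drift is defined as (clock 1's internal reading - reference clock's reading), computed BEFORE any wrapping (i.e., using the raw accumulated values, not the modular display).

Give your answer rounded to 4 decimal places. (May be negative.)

Answer: -1.1000

Derivation:
After op 1 sync(0): ref=0.0000 raw=[0.0000 0.0000]
After op 2 tick(1): ref=1.0000 raw=[1.1000 0.9000]
After op 3 tick(10): ref=11.0000 raw=[12.1000 9.9000]
After op 4 sync(1): ref=11.0000 raw=[12.1000 11.0000]
After op 5 tick(10): ref=21.0000 raw=[23.1000 20.0000]
After op 6 tick(1): ref=22.0000 raw=[24.2000 20.9000]
Drift of clock 1 after op 6: 20.9000 - 22.0000 = -1.1000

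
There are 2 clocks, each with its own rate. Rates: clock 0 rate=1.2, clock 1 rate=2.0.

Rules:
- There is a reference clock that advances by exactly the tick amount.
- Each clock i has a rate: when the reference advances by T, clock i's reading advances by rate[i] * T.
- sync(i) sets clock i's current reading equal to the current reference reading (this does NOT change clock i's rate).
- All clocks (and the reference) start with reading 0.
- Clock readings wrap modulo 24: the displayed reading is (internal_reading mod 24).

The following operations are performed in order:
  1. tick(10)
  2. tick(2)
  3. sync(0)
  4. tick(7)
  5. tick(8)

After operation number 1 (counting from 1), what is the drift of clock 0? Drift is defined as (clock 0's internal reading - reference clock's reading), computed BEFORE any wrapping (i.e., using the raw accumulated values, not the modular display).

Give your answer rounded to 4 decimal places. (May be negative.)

Answer: 2.0000

Derivation:
After op 1 tick(10): ref=10.0000 raw=[12.0000 20.0000]
Drift of clock 0 after op 1: 12.0000 - 10.0000 = 2.0000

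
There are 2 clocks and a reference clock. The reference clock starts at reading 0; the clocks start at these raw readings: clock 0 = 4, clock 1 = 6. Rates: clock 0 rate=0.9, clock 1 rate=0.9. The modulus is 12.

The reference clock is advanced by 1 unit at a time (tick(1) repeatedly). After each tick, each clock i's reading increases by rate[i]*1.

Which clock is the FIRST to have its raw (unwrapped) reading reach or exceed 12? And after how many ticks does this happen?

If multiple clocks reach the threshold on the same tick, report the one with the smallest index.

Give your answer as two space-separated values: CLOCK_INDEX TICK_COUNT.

clock 0: start=4, rate=0.9, needs 12-4 = 8; ticks = ceil(8/0.9) = ceil(8.8889) = 9; reading at tick 9 = 4 + 0.9*9 = 12.1000
clock 1: start=6, rate=0.9, needs 12-6 = 6; ticks = ceil(6/0.9) = ceil(6.6667) = 7; reading at tick 7 = 6 + 0.9*7 = 12.3000
Minimum tick count = 7; winners = [1]; smallest index = 1

Answer: 1 7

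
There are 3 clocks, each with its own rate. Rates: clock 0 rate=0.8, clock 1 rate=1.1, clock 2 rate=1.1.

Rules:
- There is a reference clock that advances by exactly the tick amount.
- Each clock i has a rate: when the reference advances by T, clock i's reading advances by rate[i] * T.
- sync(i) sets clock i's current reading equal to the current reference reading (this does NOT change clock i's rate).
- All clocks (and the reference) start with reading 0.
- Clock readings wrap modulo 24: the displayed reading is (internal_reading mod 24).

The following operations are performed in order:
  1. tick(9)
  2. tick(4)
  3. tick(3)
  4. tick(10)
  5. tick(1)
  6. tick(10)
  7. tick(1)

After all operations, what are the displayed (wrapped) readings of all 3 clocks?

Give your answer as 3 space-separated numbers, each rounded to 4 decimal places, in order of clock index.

After op 1 tick(9): ref=9.0000 raw=[7.2000 9.9000 9.9000]
After op 2 tick(4): ref=13.0000 raw=[10.4000 14.3000 14.3000]
After op 3 tick(3): ref=16.0000 raw=[12.8000 17.6000 17.6000]
After op 4 tick(10): ref=26.0000 raw=[20.8000 28.6000 28.6000]
After op 5 tick(1): ref=27.0000 raw=[21.6000 29.7000 29.7000]
After op 6 tick(10): ref=37.0000 raw=[29.6000 40.7000 40.7000]
After op 7 tick(1): ref=38.0000 raw=[30.4000 41.8000 41.8000]
Wrap final raw readings (mod 24): 30.4000 mod 24 = 6.4000; 41.8000 mod 24 = 17.8000; 41.8000 mod 24 = 17.8000

Answer: 6.4000 17.8000 17.8000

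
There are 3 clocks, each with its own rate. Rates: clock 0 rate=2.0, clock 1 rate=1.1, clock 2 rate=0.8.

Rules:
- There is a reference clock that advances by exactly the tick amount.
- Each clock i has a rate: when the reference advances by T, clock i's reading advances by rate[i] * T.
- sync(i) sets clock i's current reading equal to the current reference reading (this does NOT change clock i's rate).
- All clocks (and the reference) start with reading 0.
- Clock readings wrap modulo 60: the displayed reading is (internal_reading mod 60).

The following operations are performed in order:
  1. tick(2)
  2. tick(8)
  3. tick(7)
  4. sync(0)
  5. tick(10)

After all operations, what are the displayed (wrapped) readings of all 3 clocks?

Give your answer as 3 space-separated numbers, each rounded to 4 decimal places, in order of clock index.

Answer: 37.0000 29.7000 21.6000

Derivation:
After op 1 tick(2): ref=2.0000 raw=[4.0000 2.2000 1.6000]
After op 2 tick(8): ref=10.0000 raw=[20.0000 11.0000 8.0000]
After op 3 tick(7): ref=17.0000 raw=[34.0000 18.7000 13.6000]
After op 4 sync(0): ref=17.0000 raw=[17.0000 18.7000 13.6000]
After op 5 tick(10): ref=27.0000 raw=[37.0000 29.7000 21.6000]
Wrap final raw readings (mod 60): 37.0000 mod 60 = 37.0000; 29.7000 mod 60 = 29.7000; 21.6000 mod 60 = 21.6000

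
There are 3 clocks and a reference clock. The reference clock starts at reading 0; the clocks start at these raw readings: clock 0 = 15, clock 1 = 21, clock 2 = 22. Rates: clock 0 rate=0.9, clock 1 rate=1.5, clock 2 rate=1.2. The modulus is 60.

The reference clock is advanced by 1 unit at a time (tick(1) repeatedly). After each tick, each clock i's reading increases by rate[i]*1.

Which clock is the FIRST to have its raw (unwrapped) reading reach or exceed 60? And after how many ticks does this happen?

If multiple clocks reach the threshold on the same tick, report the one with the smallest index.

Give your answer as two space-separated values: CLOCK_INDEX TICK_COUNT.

clock 0: start=15, rate=0.9, needs 60-15 = 45; ticks = ceil(45/0.9) = ceil(50.0000) = 50; reading at tick 50 = 15 + 0.9*50 = 60.0000
clock 1: start=21, rate=1.5, needs 60-21 = 39; ticks = ceil(39/1.5) = ceil(26.0000) = 26; reading at tick 26 = 21 + 1.5*26 = 60.0000
clock 2: start=22, rate=1.2, needs 60-22 = 38; ticks = ceil(38/1.2) = ceil(31.6667) = 32; reading at tick 32 = 22 + 1.2*32 = 60.4000
Minimum tick count = 26; winners = [1]; smallest index = 1

Answer: 1 26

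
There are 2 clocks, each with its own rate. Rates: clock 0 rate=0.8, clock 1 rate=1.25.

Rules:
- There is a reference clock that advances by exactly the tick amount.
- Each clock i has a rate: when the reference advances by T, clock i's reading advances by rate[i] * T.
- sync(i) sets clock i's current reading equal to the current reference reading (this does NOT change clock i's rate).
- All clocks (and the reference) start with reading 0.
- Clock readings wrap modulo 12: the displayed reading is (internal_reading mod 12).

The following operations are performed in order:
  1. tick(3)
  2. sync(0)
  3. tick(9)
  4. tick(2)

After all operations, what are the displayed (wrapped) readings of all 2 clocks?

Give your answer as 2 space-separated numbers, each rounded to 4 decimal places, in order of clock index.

After op 1 tick(3): ref=3.0000 raw=[2.4000 3.7500]
After op 2 sync(0): ref=3.0000 raw=[3.0000 3.7500]
After op 3 tick(9): ref=12.0000 raw=[10.2000 15.0000]
After op 4 tick(2): ref=14.0000 raw=[11.8000 17.5000]
Wrap final raw readings (mod 12): 11.8000 mod 12 = 11.8000; 17.5000 mod 12 = 5.5000

Answer: 11.8000 5.5000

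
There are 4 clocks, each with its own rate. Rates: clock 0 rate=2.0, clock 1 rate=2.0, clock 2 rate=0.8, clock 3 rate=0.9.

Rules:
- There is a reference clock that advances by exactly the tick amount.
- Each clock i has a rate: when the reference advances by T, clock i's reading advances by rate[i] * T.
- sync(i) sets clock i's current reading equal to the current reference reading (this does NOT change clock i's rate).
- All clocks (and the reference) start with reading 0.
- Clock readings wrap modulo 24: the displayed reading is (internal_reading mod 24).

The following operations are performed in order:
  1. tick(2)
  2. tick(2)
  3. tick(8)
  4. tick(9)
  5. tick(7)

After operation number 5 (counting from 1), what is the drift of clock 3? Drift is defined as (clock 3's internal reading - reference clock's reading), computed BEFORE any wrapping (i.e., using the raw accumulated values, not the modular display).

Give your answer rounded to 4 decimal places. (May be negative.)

Answer: -2.8000

Derivation:
After op 1 tick(2): ref=2.0000 raw=[4.0000 4.0000 1.6000 1.8000]
After op 2 tick(2): ref=4.0000 raw=[8.0000 8.0000 3.2000 3.6000]
After op 3 tick(8): ref=12.0000 raw=[24.0000 24.0000 9.6000 10.8000]
After op 4 tick(9): ref=21.0000 raw=[42.0000 42.0000 16.8000 18.9000]
After op 5 tick(7): ref=28.0000 raw=[56.0000 56.0000 22.4000 25.2000]
Drift of clock 3 after op 5: 25.2000 - 28.0000 = -2.8000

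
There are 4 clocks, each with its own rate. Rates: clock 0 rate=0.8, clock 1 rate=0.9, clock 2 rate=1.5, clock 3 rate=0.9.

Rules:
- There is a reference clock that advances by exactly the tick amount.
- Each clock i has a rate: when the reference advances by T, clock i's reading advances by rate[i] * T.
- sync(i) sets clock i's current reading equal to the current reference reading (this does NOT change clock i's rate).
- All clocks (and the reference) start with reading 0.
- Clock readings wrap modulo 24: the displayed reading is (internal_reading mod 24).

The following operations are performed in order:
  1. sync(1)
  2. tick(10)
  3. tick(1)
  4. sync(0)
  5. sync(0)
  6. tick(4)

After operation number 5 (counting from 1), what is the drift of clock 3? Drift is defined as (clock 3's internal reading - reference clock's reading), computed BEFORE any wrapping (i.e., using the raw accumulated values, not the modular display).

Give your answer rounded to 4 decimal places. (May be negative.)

After op 1 sync(1): ref=0.0000 raw=[0.0000 0.0000 0.0000 0.0000]
After op 2 tick(10): ref=10.0000 raw=[8.0000 9.0000 15.0000 9.0000]
After op 3 tick(1): ref=11.0000 raw=[8.8000 9.9000 16.5000 9.9000]
After op 4 sync(0): ref=11.0000 raw=[11.0000 9.9000 16.5000 9.9000]
After op 5 sync(0): ref=11.0000 raw=[11.0000 9.9000 16.5000 9.9000]
Drift of clock 3 after op 5: 9.9000 - 11.0000 = -1.1000

Answer: -1.1000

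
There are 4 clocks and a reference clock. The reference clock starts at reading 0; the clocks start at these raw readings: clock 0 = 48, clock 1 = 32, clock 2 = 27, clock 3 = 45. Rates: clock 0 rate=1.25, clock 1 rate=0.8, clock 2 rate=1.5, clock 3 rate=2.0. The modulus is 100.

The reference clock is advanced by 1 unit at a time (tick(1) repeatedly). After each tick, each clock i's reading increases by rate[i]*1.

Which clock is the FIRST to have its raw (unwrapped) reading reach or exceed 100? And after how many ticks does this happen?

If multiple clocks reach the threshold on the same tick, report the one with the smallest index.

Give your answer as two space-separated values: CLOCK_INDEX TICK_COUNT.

clock 0: start=48, rate=1.25, needs 100-48 = 52; ticks = ceil(52/1.25) = ceil(41.6000) = 42; reading at tick 42 = 48 + 1.25*42 = 100.5000
clock 1: start=32, rate=0.8, needs 100-32 = 68; ticks = ceil(68/0.8) = ceil(85.0000) = 85; reading at tick 85 = 32 + 0.8*85 = 100.0000
clock 2: start=27, rate=1.5, needs 100-27 = 73; ticks = ceil(73/1.5) = ceil(48.6667) = 49; reading at tick 49 = 27 + 1.5*49 = 100.5000
clock 3: start=45, rate=2.0, needs 100-45 = 55; ticks = ceil(55/2.0) = ceil(27.5000) = 28; reading at tick 28 = 45 + 2.0*28 = 101.0000
Minimum tick count = 28; winners = [3]; smallest index = 3

Answer: 3 28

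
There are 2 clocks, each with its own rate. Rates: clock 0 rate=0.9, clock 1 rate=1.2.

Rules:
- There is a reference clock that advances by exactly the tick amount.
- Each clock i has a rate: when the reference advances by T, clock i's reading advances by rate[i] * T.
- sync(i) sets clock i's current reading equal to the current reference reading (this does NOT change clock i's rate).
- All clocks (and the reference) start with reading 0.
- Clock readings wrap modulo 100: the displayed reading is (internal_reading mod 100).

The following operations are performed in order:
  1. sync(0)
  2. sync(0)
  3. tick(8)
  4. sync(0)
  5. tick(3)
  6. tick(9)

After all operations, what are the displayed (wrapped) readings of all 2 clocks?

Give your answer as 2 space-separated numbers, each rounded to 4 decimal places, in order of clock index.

Answer: 18.8000 24.0000

Derivation:
After op 1 sync(0): ref=0.0000 raw=[0.0000 0.0000]
After op 2 sync(0): ref=0.0000 raw=[0.0000 0.0000]
After op 3 tick(8): ref=8.0000 raw=[7.2000 9.6000]
After op 4 sync(0): ref=8.0000 raw=[8.0000 9.6000]
After op 5 tick(3): ref=11.0000 raw=[10.7000 13.2000]
After op 6 tick(9): ref=20.0000 raw=[18.8000 24.0000]
Wrap final raw readings (mod 100): 18.8000 mod 100 = 18.8000; 24.0000 mod 100 = 24.0000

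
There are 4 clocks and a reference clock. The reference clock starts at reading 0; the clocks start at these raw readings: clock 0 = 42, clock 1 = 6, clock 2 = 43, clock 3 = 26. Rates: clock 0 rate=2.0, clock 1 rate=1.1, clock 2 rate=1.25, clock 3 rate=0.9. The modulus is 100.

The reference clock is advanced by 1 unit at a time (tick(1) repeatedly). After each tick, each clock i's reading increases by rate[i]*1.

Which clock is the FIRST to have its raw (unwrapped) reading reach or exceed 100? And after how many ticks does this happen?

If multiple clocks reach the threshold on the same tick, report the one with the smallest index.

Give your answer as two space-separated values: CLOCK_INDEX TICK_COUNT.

Answer: 0 29

Derivation:
clock 0: start=42, rate=2.0, needs 100-42 = 58; ticks = ceil(58/2.0) = ceil(29.0000) = 29; reading at tick 29 = 42 + 2.0*29 = 100.0000
clock 1: start=6, rate=1.1, needs 100-6 = 94; ticks = ceil(94/1.1) = ceil(85.4545) = 86; reading at tick 86 = 6 + 1.1*86 = 100.6000
clock 2: start=43, rate=1.25, needs 100-43 = 57; ticks = ceil(57/1.25) = ceil(45.6000) = 46; reading at tick 46 = 43 + 1.25*46 = 100.5000
clock 3: start=26, rate=0.9, needs 100-26 = 74; ticks = ceil(74/0.9) = ceil(82.2222) = 83; reading at tick 83 = 26 + 0.9*83 = 100.7000
Minimum tick count = 29; winners = [0]; smallest index = 0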